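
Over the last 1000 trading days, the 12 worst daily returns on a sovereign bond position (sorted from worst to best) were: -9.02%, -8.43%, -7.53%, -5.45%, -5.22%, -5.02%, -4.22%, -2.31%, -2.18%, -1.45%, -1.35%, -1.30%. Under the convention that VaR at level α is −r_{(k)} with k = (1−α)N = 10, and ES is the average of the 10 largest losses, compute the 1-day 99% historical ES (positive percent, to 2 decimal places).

5.08%

The 10 worst returns sum to -50.83%.
ES = −(-50.83%) / 10 = 5.083% ≈ 5.08%.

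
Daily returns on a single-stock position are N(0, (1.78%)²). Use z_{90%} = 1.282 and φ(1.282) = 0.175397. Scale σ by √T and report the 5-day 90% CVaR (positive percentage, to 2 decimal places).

6.98%

σ_{5d} = 1.78% × √5 = 3.980%.
ES multiplier = φ(z)/(1−α) = 0.175397/0.1 = 1.754.
ES = 3.980% × 1.754 = 6.981%.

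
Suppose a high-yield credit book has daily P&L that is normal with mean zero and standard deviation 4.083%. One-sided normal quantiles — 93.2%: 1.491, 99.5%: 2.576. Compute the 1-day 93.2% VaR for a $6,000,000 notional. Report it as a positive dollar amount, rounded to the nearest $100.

$365,300

VaR = z·σ = 1.491 × 4.083% = 6.088%.
On $6,000,000: 0.06088 × $6,000,000 = $365,280.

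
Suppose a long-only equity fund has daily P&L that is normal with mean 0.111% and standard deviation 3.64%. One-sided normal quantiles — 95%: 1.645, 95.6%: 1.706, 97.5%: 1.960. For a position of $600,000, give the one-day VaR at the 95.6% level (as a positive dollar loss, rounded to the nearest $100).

$36,600

VaR = −μ + z·σ = −(0.111%) + 1.706 × 3.64% = 6.099%.
On $600,000: 0.06099 × $600,000 = $36,594.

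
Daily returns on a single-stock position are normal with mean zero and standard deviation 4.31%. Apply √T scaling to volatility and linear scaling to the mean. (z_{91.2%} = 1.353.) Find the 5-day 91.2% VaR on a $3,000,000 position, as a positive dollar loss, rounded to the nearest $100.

σ_{5d} = 4.31% × √5 = 9.637%.
VaR = 1.353 × 9.637% = 13.039%.
On $3,000,000: 0.13039 × $3,000,000 = $391,170.

$391,200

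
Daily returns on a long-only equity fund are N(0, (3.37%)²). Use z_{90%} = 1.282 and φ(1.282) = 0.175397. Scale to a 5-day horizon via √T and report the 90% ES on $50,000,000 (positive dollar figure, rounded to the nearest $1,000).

σ_{5d} = 3.37% × √5 = 7.536%.
ES multiplier = φ(z)/(1−α) = 0.175397/0.1 = 1.754.
ES = 7.536% × 1.754 = 13.218%; on $50,000,000: $6,609,000.

$6,609,000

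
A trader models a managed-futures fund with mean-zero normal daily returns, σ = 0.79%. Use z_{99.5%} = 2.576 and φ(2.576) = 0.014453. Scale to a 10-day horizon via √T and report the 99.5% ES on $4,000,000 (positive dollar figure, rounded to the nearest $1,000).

$289,000

σ_{10d} = 0.79% × √10 = 2.498%.
ES multiplier = φ(z)/(1−α) = 0.014453/0.005 = 2.891.
ES = 2.498% × 2.891 = 7.222%; on $4,000,000: $288,880.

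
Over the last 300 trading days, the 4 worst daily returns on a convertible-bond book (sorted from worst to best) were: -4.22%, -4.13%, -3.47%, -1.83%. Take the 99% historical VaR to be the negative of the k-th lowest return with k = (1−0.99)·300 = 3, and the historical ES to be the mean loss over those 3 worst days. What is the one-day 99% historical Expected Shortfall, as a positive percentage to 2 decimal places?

The 3 worst returns sum to -11.82%.
ES = −(-11.82%) / 3 = 3.94%.

3.94%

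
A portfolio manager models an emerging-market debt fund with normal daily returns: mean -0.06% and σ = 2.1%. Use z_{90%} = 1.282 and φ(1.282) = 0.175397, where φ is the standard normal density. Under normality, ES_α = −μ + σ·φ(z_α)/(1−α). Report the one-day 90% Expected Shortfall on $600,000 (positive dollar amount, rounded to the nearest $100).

$22,500

Tail multiplier: φ(z)/(1−α) = 0.175397 / 0.1 = 1.754.
ES = −(-0.06%) + 2.1% × 1.754 = 3.743%.
On $600,000: 0.03743 × $600,000 = $22,458.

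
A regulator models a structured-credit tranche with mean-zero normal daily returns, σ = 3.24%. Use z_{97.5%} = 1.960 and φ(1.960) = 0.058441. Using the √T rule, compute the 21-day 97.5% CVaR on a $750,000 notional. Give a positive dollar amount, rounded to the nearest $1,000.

σ_{21d} = 3.24% × √21 = 14.848%.
ES multiplier = φ(z)/(1−α) = 0.058441/0.025 = 2.338.
ES = 14.848% × 2.338 = 34.715%; on $750,000: $260,362.

$260,000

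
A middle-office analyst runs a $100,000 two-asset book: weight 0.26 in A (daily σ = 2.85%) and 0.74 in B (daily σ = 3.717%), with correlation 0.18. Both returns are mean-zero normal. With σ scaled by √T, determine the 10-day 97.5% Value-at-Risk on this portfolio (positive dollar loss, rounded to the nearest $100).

σ_p = √(0.26²·2.85² + 0.74²·3.717² + 2·0.18·0.26·0.74·2.85·3.717) = 2.975%.
σ_{10d} = 2.975% × √10 = 9.408%.
z(97.5%) = 1.960.
VaR = 1.960 × 9.408% = 18.440%; on $100,000 that is $18,440.

$18,400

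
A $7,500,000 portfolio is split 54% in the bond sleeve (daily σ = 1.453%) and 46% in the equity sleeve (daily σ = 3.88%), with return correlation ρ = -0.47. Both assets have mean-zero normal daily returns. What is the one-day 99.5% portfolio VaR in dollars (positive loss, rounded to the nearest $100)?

$304,500

σ_p² = 0.54²·1.453² + 0.46²·3.88² + 2·-0.47·0.54·0.46·1.453·3.88 = 2.4848 (%²).
σ_p = √2.4848 = 1.576%.
At 99.5%, z = 2.576.
VaR = 2.576 × 1.576% = 4.060%; on $7,500,000 that is $304,500.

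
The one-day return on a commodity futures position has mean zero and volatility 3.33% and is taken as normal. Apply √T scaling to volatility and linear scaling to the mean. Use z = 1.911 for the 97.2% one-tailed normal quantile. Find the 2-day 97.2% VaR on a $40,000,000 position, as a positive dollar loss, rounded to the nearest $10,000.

$3,600,000

σ_{2d} = 3.33% × √2 = 4.709%.
VaR = 1.911 × 4.709% = 8.999%.
On $40,000,000: 0.08999 × $40,000,000 = $3,599,600.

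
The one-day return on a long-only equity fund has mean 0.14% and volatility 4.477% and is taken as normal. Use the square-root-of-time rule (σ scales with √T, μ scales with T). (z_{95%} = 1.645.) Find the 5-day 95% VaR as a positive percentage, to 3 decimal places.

σ_{5d} = 4.477% × √5 = 10.011%; μ_{5d} = 5 × 0.14% = 0.700%.
VaR = −(0.700%) + 1.645 × 10.011% = 15.768%.

15.768%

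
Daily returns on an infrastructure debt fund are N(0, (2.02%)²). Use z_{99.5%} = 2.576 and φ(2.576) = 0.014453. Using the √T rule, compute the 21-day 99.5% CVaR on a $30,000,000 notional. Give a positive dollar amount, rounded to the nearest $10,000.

σ_{21d} = 2.02% × √21 = 9.257%.
ES multiplier = φ(z)/(1−α) = 0.014453/0.005 = 2.891.
ES = 9.257% × 2.891 = 26.762%; on $30,000,000: $8,028,600.

$8,030,000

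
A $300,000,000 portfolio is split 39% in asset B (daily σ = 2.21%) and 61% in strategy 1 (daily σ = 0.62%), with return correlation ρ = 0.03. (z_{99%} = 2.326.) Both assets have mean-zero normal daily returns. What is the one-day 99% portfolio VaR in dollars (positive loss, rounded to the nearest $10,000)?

σ_p² = 0.39²·2.21² + 0.61²·0.62² + 2·0.03·0.39·0.61·2.21·0.62 = 0.9055 (%²).
σ_p = √0.9055 = 0.952%.
VaR = 2.326 × 0.952% = 2.214%; on $300,000,000 that is $6,642,000.

$6,640,000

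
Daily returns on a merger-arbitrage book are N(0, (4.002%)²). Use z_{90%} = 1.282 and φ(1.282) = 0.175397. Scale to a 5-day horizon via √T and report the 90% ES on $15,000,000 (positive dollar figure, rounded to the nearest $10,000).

$2,350,000

σ_{5d} = 4.002% × √5 = 8.949%.
ES multiplier = φ(z)/(1−α) = 0.175397/0.1 = 1.754.
ES = 8.949% × 1.754 = 15.697%; on $15,000,000: $2,354,550.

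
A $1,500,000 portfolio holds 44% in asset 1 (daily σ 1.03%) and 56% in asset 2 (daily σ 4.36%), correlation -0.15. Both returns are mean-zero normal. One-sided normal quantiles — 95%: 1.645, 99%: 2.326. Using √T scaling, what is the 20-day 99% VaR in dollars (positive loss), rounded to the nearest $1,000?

$377,000

σ_p = √(0.44²·1.03² + 0.56²·4.36² + 2·-0.15·0.44·0.56·1.03·4.36) = 2.416%.
σ_{20d} = 2.416% × √20 = 10.805%.
VaR = 2.326 × 10.805% = 25.132%; on $1,500,000 that is $376,980.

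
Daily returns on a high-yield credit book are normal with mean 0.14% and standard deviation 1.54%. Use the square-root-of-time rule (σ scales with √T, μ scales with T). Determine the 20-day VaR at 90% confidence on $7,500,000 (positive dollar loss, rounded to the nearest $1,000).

$452,000

At 90%, z = 1.282.
σ_{20d} = 1.54% × √20 = 6.887%; μ_{20d} = 20 × 0.14% = 2.800%.
VaR = −(2.800%) + 1.282 × 6.887% = 6.029%.
On $7,500,000: 0.06029 × $7,500,000 = $452,175.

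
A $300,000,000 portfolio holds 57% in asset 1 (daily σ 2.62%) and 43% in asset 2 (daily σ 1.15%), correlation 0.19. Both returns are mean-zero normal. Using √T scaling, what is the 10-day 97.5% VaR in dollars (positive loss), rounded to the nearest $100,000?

σ_p = √(0.57²·2.62² + 0.43²·1.15² + 2·0.19·0.57·0.43·2.62·1.15) = 1.660%.
σ_{10d} = 1.660% × √10 = 5.249%.
z(97.5%) = 1.960.
VaR = 1.960 × 5.249% = 10.288%; on $300,000,000 that is $30,864,000.

$30,900,000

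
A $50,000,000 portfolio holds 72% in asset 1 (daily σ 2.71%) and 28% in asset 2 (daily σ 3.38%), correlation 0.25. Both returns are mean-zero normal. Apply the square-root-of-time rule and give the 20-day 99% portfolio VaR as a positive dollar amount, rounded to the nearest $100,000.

σ_p = √(0.72²·2.71² + 0.28²·3.38² + 2·0.25·0.72·0.28·2.71·3.38) = 2.372%.
σ_{20d} = 2.372% × √20 = 10.608%.
z(99%) = 2.326.
VaR = 2.326 × 10.608% = 24.674%; on $50,000,000 that is $12,337,000.

$12,300,000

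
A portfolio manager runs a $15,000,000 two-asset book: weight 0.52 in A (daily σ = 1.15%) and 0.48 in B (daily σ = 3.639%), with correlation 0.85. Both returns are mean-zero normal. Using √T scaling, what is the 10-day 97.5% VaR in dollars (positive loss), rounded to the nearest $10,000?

$2,120,000

σ_p = √(0.52²·1.15² + 0.48²·3.639² + 2·0.85·0.52·0.48·1.15·3.639) = 2.277%.
σ_{10d} = 2.277% × √10 = 7.201%.
z(97.5%) = 1.960.
VaR = 1.960 × 7.201% = 14.114%; on $15,000,000 that is $2,117,100.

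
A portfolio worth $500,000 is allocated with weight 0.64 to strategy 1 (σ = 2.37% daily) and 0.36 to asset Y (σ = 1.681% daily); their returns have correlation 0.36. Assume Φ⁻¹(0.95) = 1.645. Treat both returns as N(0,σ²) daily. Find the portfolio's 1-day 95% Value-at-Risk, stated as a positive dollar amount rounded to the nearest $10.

$15,000

σ_p² = 0.64²·2.37² + 0.36²·1.681² + 2·0.36·0.64·0.36·2.37·1.681 = 3.3278 (%²).
σ_p = √3.3278 = 1.824%.
VaR = 1.645 × 1.824% = 3.000%; on $500,000 that is $15,000.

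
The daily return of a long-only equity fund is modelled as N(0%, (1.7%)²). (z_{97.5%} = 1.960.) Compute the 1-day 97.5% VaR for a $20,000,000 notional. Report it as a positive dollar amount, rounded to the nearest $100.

$666,400

VaR = z·σ = 1.960 × 1.7% = 3.332%.
On $20,000,000: 0.03332 × $20,000,000 = $666,400.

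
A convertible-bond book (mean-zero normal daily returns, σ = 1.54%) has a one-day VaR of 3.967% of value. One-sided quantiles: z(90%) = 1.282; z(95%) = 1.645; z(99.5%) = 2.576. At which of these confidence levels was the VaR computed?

99.5%

Implied z = VaR/σ = 3.967 / 1.54 = 2.576.
This matches z(99.5%) = 2.576.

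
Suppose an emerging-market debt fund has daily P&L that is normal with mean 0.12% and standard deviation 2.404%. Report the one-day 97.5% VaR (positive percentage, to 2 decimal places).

4.59%

At 97.5% one-sided, z = 1.960.
VaR = −μ + z·σ = −(0.12%) + 1.960 × 2.404% = 4.592%.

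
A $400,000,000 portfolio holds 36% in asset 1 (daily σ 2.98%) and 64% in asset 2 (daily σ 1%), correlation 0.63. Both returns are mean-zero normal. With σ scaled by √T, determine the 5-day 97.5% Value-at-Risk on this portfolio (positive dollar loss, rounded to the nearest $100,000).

σ_p = √(0.36²·2.98² + 0.64²·1² + 2·0.63·0.36·0.64·2.98·1) = 1.557%.
σ_{5d} = 1.557% × √5 = 3.482%.
z(97.5%) = 1.960.
VaR = 1.960 × 3.482% = 6.825%; on $400,000,000 that is $27,300,000.

$27,300,000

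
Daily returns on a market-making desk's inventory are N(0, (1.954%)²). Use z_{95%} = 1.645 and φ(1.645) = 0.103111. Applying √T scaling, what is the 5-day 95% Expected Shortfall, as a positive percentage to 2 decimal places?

9.01%

σ_{5d} = 1.954% × √5 = 4.369%.
ES multiplier = φ(z)/(1−α) = 0.103111/0.05 = 2.062.
ES = 4.369% × 2.062 = 9.009%.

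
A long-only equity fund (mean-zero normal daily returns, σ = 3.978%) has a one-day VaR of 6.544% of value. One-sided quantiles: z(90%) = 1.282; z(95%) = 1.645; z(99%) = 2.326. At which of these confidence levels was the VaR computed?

Implied z = VaR/σ = 6.544 / 3.978 = 1.645.
This matches z(95%) = 1.645.

95%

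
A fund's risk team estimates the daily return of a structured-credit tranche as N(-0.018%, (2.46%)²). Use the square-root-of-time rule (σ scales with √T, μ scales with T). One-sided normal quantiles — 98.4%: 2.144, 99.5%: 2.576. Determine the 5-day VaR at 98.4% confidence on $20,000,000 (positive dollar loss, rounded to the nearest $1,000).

σ_{5d} = 2.46% × √5 = 5.501%; μ_{5d} = 5 × -0.018% = -0.090%.
VaR = −(-0.090%) + 2.144 × 5.501% = 11.884%.
On $20,000,000: 0.11884 × $20,000,000 = $2,376,800.

$2,377,000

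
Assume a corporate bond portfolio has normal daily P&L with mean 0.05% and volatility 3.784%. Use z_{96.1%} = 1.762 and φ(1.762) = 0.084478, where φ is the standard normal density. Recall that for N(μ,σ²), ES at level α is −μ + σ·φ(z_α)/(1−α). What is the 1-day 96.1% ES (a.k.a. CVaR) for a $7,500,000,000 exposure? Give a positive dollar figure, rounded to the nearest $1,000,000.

Tail multiplier: φ(z)/(1−α) = 0.084478 / 0.039 = 2.166.
ES = −(0.05%) + 3.784% × 2.166 = 8.146%.
On $7,500,000,000: 0.08146 × $7,500,000,000 = $610,950,000.

$611,000,000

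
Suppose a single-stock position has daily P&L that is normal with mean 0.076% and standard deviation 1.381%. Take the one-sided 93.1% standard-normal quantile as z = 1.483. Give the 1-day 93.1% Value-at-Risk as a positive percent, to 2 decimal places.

1.97%

VaR = −μ + z·σ = −(0.076%) + 1.483 × 1.381% = 1.972%.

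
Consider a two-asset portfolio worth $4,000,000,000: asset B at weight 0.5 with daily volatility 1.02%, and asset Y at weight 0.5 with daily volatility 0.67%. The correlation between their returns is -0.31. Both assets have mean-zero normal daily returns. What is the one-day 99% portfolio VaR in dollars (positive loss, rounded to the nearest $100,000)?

$48,000,000

σ_p² = 0.5²·1.02² + 0.5²·0.67² + 2·-0.31·0.5·0.5·1.02·0.67 = 0.2664 (%²).
σ_p = √0.2664 = 0.516%.
At 99%, z = 2.326.
VaR = 2.326 × 0.516% = 1.200%; on $4,000,000,000 that is $48,000,000.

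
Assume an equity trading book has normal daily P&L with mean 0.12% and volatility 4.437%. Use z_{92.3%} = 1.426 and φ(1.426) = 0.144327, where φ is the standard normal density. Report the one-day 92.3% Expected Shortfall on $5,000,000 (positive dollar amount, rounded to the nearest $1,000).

Tail multiplier: φ(z)/(1−α) = 0.144327 / 0.077 = 1.874.
ES = −(0.12%) + 4.437% × 1.874 = 8.195%.
On $5,000,000: 0.08195 × $5,000,000 = $409,750.

$410,000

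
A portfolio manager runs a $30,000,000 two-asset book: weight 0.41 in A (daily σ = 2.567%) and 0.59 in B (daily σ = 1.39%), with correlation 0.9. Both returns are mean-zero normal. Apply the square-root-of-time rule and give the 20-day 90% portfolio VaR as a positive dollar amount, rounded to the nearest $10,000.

$3,140,000

σ_p = √(0.41²·2.567² + 0.59²·1.39² + 2·0.9·0.41·0.59·2.567·1.39) = 1.826%.
σ_{20d} = 1.826% × √20 = 8.166%.
z(90%) = 1.282.
VaR = 1.282 × 8.166% = 10.469%; on $30,000,000 that is $3,140,700.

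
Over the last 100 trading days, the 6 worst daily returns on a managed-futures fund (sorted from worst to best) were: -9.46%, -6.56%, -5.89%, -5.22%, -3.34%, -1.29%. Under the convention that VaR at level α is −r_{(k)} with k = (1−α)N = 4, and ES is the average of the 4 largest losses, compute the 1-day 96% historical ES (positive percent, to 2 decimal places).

The 4 worst returns sum to -27.13%.
ES = −(-27.13%) / 4 = 6.7825% ≈ 6.78%.

6.78%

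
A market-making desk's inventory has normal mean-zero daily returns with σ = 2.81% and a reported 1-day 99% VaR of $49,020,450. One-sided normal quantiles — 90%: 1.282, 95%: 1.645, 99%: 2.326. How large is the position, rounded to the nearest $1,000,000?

$750,000,000

VaR as a fraction of value: z·σ = 2.326 × 2.81% = 6.53606%.
Position = $49,020,450 / 0.0653606 = $750,000,000.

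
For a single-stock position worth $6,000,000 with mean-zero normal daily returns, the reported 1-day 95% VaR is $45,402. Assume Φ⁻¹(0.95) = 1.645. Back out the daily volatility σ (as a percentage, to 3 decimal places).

VaR as a fraction: $45,402 / $6,000,000 = 0.757%.
σ = VaR / z = 0.757% / 1.645 = 0.460%.

0.460%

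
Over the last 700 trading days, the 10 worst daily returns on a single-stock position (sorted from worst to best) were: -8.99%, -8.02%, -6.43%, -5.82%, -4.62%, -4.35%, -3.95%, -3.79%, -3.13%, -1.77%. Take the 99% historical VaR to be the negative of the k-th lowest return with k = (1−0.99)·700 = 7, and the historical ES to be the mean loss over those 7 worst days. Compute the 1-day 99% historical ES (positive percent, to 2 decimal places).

The 7 worst returns sum to -42.18%.
ES = −(-42.18%) / 7 = 6.0257…% ≈ 6.03%.

6.03%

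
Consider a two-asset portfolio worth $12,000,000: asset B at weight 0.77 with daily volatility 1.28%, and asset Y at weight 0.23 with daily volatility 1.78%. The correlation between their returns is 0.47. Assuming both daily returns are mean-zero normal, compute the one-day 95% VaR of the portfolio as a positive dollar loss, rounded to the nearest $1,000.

σ_p² = 0.77²·1.28² + 0.23²·1.78² + 2·0.47·0.77·0.23·1.28·1.78 = 1.5183 (%²).
σ_p = √1.5183 = 1.232%.
At 95%, z = 1.645.
VaR = 1.645 × 1.232% = 2.027%; on $12,000,000 that is $243,240.

$243,000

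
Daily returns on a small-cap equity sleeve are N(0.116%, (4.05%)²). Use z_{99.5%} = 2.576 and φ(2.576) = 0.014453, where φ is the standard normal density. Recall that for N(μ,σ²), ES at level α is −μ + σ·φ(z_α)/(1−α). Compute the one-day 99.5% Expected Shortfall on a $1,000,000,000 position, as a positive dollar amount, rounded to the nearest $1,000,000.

$116,000,000

Tail multiplier: φ(z)/(1−α) = 0.014453 / 0.005 = 2.891.
ES = −(0.116%) + 4.05% × 2.891 = 11.593%.
On $1,000,000,000: 0.11593 × $1,000,000,000 = $115,930,000.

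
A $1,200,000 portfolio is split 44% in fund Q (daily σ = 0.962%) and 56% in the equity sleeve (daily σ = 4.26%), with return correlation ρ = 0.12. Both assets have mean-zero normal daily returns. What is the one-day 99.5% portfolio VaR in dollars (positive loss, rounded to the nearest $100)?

$76,400

σ_p² = 0.44²·0.962² + 0.56²·4.26² + 2·0.12·0.44·0.56·0.962·4.26 = 6.1126 (%²).
σ_p = √6.1126 = 2.472%.
At 99.5%, z = 2.576.
VaR = 2.576 × 2.472% = 6.368%; on $1,200,000 that is $76,416.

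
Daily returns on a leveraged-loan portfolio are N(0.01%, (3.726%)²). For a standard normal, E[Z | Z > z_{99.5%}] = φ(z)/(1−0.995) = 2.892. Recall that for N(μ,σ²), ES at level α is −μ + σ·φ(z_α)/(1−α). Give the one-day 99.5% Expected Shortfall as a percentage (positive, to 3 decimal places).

10.766%

ES = −(0.01%) + 3.726% × 2.892 = 10.766%.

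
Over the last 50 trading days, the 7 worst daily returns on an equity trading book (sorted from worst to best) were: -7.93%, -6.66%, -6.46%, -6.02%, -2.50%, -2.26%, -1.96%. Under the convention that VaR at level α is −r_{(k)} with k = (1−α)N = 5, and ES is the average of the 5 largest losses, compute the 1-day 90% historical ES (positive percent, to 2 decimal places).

5.91%

The 5 worst returns sum to -29.57%.
ES = −(-29.57%) / 5 = 5.914% ≈ 5.91%.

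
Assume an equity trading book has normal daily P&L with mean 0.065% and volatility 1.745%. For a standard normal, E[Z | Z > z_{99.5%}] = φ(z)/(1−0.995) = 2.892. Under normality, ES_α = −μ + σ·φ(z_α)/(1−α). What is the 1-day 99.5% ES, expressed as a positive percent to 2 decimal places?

ES = −(0.065%) + 1.745% × 2.892 = 4.982%.

4.98%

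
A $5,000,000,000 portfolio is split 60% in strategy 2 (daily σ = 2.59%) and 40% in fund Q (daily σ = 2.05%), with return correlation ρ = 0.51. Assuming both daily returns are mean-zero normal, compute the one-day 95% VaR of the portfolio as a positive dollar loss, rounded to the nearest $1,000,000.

σ_p² = 0.6²·2.59² + 0.4²·2.05² + 2·0.51·0.6·0.4·2.59·2.05 = 4.3871 (%²).
σ_p = √4.3871 = 2.095%.
At 95%, z = 1.645.
VaR = 1.645 × 2.095% = 3.446%; on $5,000,000,000 that is $172,300,000.

$172,000,000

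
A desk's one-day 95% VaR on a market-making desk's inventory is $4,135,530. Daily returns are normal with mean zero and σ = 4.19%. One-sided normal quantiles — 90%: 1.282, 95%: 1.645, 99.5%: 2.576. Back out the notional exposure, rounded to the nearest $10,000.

VaR as a fraction of value: z·σ = 1.645 × 4.19% = 6.89255%.
Position = $4,135,530 / 0.0689255 = $60,000,000.

$60,000,000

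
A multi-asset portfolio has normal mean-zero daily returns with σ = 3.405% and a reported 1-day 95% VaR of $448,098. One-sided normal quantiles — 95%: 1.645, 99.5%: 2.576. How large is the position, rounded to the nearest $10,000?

$8,000,000

VaR as a fraction of value: z·σ = 1.645 × 3.405% = 5.60123%.
Position = $448,098 / 0.0560122 = $8,000,000.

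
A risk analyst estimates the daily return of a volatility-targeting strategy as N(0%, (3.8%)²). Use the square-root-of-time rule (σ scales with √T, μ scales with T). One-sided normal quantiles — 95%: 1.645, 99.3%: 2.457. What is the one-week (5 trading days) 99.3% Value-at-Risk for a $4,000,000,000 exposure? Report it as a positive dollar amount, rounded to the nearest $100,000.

$835,100,000

σ_{5d} = 3.8% × √5 = 8.497%.
VaR = 2.457 × 8.497% = 20.877%.
On $4,000,000,000: 0.20877 × $4,000,000,000 = $835,080,000.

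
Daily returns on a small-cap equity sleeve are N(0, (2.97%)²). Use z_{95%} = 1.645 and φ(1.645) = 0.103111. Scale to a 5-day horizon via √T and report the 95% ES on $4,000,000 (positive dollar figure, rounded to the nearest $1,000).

σ_{5d} = 2.97% × √5 = 6.641%.
ES multiplier = φ(z)/(1−α) = 0.103111/0.05 = 2.062.
ES = 6.641% × 2.062 = 13.694%; on $4,000,000: $547,760.

$548,000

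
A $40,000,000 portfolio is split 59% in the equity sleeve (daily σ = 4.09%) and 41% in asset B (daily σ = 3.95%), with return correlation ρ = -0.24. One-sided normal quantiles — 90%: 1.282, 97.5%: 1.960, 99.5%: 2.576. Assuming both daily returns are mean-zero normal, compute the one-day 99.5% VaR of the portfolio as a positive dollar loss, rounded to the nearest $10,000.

$2,640,000

σ_p² = 0.59²·4.09² + 0.41²·3.95² + 2·-0.24·0.59·0.41·4.09·3.95 = 6.5700 (%²).
σ_p = √6.5700 = 2.563%.
VaR = 2.576 × 2.563% = 6.602%; on $40,000,000 that is $2,640,800.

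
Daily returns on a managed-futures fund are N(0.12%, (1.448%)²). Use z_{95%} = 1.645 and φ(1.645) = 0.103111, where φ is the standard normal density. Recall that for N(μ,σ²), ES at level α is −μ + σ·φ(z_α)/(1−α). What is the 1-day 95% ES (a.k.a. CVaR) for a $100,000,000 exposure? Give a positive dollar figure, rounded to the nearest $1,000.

$2,866,000

Tail multiplier: φ(z)/(1−α) = 0.103111 / 0.05 = 2.062.
ES = −(0.12%) + 1.448% × 2.062 = 2.866%.
On $100,000,000: 0.02866 × $100,000,000 = $2,866,000.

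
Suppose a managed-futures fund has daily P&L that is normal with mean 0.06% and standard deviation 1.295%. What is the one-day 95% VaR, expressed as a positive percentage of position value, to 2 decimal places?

At 95% one-sided, z = 1.645.
VaR = −μ + z·σ = −(0.06%) + 1.645 × 1.295% = 2.070%.

2.07%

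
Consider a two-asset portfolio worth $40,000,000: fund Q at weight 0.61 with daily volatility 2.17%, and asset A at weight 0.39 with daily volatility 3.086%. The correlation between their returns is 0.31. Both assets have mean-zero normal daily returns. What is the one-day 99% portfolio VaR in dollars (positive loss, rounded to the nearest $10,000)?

σ_p² = 0.61²·2.17² + 0.39²·3.086² + 2·0.31·0.61·0.39·2.17·3.086 = 4.1884 (%²).
σ_p = √4.1884 = 2.047%.
At 99%, z = 2.326.
VaR = 2.326 × 2.047% = 4.761%; on $40,000,000 that is $1,904,400.

$1,900,000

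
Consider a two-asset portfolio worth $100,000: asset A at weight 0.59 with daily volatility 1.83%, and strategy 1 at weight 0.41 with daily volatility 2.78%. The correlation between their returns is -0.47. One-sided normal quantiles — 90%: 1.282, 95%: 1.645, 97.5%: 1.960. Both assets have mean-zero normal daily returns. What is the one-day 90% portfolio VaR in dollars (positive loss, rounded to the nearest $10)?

σ_p² = 0.59²·1.83² + 0.41²·2.78² + 2·-0.47·0.59·0.41·1.83·2.78 = 1.3081 (%²).
σ_p = √1.3081 = 1.144%.
VaR = 1.282 × 1.144% = 1.467%; on $100,000 that is $1,467.

$1,470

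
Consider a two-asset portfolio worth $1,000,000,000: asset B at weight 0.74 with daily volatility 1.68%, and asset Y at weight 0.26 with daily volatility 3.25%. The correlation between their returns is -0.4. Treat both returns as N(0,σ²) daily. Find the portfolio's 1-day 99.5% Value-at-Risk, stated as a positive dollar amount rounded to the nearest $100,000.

$30,700,000

σ_p² = 0.74²·1.68² + 0.26²·3.25² + 2·-0.4·0.74·0.26·1.68·3.25 = 1.4192 (%²).
σ_p = √1.4192 = 1.191%.
At 99.5%, z = 2.576.
VaR = 2.576 × 1.191% = 3.068%; on $1,000,000,000 that is $30,680,000.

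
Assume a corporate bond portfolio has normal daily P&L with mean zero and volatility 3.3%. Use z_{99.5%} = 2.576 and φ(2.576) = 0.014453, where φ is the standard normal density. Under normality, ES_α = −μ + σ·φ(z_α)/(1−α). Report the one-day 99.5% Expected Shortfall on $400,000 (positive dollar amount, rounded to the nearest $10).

$38,160

Tail multiplier: φ(z)/(1−α) = 0.014453 / 0.005 = 2.891.
ES = 3.3% × 2.891 = 9.540%.
On $400,000: 0.09540 × $400,000 = $38,160.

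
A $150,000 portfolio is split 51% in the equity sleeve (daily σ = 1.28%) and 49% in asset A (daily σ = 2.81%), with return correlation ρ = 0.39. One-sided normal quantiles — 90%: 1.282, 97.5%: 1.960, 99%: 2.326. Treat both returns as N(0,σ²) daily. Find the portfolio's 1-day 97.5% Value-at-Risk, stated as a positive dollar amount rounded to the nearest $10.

$5,110

σ_p² = 0.51²·1.28² + 0.49²·2.81² + 2·0.39·0.51·0.49·1.28·2.81 = 3.0231 (%²).
σ_p = √3.0231 = 1.739%.
VaR = 1.960 × 1.739% = 3.408%; on $150,000 that is $5,112.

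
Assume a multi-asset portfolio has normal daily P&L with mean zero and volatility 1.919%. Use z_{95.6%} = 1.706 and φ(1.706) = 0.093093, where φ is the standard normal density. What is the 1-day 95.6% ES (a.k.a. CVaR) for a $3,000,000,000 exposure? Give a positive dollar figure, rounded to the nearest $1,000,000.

$122,000,000

Tail multiplier: φ(z)/(1−α) = 0.093093 / 0.044 = 2.116.
ES = 1.919% × 2.116 = 4.061%.
On $3,000,000,000: 0.04061 × $3,000,000,000 = $121,830,000.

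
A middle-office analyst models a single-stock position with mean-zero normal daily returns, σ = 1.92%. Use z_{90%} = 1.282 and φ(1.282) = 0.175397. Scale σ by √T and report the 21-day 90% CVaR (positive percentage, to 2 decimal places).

σ_{21d} = 1.92% × √21 = 8.799%.
ES multiplier = φ(z)/(1−α) = 0.175397/0.1 = 1.754.
ES = 8.799% × 1.754 = 15.433%.

15.43%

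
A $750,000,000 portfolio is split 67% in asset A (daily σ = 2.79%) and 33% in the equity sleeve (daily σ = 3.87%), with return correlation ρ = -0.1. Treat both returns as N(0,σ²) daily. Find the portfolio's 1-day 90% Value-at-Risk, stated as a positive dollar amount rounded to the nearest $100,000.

σ_p² = 0.67²·2.79² + 0.33²·3.87² + 2·-0.1·0.67·0.33·2.79·3.87 = 4.6478 (%²).
σ_p = √4.6478 = 2.156%.
At 90%, z = 1.282.
VaR = 1.282 × 2.156% = 2.764%; on $750,000,000 that is $20,730,000.

$20,700,000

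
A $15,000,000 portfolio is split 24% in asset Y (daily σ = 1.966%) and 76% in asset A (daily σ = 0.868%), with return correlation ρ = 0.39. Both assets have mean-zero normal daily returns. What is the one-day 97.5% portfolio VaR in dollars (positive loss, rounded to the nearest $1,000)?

σ_p² = 0.24²·1.966² + 0.76²·0.868² + 2·0.39·0.24·0.76·1.966·0.868 = 0.9006 (%²).
σ_p = √0.9006 = 0.949%.
At 97.5%, z = 1.960.
VaR = 1.960 × 0.949% = 1.860%; on $15,000,000 that is $279,000.

$279,000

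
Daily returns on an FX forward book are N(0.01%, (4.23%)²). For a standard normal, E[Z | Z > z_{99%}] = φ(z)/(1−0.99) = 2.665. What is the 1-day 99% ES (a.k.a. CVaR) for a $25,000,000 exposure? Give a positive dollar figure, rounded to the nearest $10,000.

ES = −(0.01%) + 4.23% × 2.665 = 11.263%.
On $25,000,000: 0.11263 × $25,000,000 = $2,815,750.

$2,820,000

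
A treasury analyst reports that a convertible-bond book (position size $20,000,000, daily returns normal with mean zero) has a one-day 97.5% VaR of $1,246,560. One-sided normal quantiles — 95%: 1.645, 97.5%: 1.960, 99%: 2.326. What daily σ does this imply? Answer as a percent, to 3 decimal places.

3.180%

VaR as a fraction: $1,246,560 / $20,000,000 = 6.233%.
σ = VaR / z = 6.233% / 1.960 = 3.180%.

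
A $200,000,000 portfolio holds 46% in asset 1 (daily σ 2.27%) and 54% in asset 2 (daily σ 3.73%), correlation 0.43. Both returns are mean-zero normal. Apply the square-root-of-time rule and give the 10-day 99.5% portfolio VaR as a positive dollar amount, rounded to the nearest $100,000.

σ_p = √(0.46²·2.27² + 0.54²·3.73² + 2·0.43·0.46·0.54·2.27·3.73) = 2.637%.
σ_{10d} = 2.637% × √10 = 8.339%.
z(99.5%) = 2.576.
VaR = 2.576 × 8.339% = 21.481%; on $200,000,000 that is $42,962,000.

$43,000,000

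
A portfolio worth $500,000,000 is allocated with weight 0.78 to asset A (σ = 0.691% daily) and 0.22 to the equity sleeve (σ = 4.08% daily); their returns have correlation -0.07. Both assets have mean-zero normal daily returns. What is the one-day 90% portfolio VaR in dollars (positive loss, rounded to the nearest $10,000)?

$6,500,000

σ_p² = 0.78²·0.691² + 0.22²·4.08² + 2·-0.07·0.78·0.22·0.691·4.08 = 1.0285 (%²).
σ_p = √1.0285 = 1.014%.
At 90%, z = 1.282.
VaR = 1.282 × 1.014% = 1.300%; on $500,000,000 that is $6,500,000.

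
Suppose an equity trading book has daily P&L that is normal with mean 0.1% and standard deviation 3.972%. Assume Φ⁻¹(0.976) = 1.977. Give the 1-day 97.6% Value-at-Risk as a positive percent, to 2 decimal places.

7.75%

VaR = −μ + z·σ = −(0.1%) + 1.977 × 3.972% = 7.753%.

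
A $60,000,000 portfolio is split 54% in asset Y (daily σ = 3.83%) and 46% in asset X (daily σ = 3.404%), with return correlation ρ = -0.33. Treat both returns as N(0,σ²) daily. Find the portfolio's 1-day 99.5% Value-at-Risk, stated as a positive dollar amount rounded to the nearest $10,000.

σ_p² = 0.54²·3.83² + 0.46²·3.404² + 2·-0.33·0.54·0.46·3.83·3.404 = 4.5919 (%²).
σ_p = √4.5919 = 2.143%.
At 99.5%, z = 2.576.
VaR = 2.576 × 2.143% = 5.520%; on $60,000,000 that is $3,312,000.

$3,310,000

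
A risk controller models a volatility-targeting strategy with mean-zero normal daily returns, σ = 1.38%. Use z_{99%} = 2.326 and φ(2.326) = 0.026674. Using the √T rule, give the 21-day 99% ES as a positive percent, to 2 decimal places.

σ_{21d} = 1.38% × √21 = 6.324%.
ES multiplier = φ(z)/(1−α) = 0.026674/0.01 = 2.667.
ES = 6.324% × 2.667 = 16.866%.

16.87%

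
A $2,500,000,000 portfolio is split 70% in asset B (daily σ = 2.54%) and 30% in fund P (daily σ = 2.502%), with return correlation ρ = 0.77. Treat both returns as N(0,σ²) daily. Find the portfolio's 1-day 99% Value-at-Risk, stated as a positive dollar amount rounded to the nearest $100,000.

σ_p² = 0.7²·2.54² + 0.3²·2.502² + 2·0.77·0.7·0.3·2.54·2.502 = 5.7799 (%²).
σ_p = √5.7799 = 2.404%.
At 99%, z = 2.326.
VaR = 2.326 × 2.404% = 5.592%; on $2,500,000,000 that is $139,800,000.

$139,800,000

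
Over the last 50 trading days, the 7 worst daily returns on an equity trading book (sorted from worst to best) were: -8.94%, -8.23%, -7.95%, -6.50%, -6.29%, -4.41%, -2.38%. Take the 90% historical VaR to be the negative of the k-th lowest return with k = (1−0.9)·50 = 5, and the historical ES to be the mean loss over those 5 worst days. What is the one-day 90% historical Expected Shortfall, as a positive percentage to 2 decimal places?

The 5 worst returns sum to -37.91%.
ES = −(-37.91%) / 5 = 7.582% ≈ 7.58%.

7.58%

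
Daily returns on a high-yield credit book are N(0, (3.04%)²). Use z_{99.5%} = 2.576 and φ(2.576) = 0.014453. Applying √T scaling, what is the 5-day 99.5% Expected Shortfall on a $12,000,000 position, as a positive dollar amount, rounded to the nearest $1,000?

$2,358,000

σ_{5d} = 3.04% × √5 = 6.798%.
ES multiplier = φ(z)/(1−α) = 0.014453/0.005 = 2.891.
ES = 6.798% × 2.891 = 19.653%; on $12,000,000: $2,358,360.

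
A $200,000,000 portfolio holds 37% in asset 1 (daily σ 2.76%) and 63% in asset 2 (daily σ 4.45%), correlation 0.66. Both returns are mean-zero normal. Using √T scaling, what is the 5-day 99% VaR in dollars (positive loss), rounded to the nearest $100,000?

σ_p = √(0.37²·2.76² + 0.63²·4.45² + 2·0.66·0.37·0.63·2.76·4.45) = 3.561%.
σ_{5d} = 3.561% × √5 = 7.963%.
z(99%) = 2.326.
VaR = 2.326 × 7.963% = 18.522%; on $200,000,000 that is $37,044,000.

$37,000,000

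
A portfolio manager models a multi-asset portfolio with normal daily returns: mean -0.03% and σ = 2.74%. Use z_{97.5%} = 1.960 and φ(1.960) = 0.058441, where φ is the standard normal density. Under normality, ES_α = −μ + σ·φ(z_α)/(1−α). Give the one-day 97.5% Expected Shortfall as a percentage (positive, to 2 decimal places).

6.44%

Tail multiplier: φ(z)/(1−α) = 0.058441 / 0.025 = 2.338.
ES = −(-0.03%) + 2.74% × 2.338 = 6.436%.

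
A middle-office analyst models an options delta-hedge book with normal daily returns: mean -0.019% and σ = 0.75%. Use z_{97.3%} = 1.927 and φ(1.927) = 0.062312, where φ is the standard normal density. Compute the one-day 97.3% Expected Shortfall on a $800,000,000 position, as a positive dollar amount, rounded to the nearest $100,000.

Tail multiplier: φ(z)/(1−α) = 0.062312 / 0.027 = 2.308.
ES = −(-0.019%) + 0.75% × 2.308 = 1.750%.
On $800,000,000: 0.01750 × $800,000,000 = $14,000,000.

$14,000,000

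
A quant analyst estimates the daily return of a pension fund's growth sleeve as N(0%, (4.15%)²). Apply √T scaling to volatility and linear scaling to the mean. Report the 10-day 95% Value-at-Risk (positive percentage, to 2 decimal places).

At 95%, z = 1.645.
σ_{10d} = 4.15% × √10 = 13.123%.
VaR = 1.645 × 13.123% = 21.587%.

21.59%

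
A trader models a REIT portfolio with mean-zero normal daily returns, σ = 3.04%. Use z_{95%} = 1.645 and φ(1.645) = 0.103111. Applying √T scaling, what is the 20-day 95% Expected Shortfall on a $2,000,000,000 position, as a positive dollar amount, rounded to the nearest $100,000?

σ_{20d} = 3.04% × √20 = 13.595%.
ES multiplier = φ(z)/(1−α) = 0.103111/0.05 = 2.062.
ES = 13.595% × 2.062 = 28.033%; on $2,000,000,000: $560,660,000.

$560,700,000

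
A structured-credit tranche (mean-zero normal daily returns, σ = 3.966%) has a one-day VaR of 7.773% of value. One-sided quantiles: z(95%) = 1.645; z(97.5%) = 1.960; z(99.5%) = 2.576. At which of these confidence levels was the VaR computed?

97.5%

Implied z = VaR/σ = 7.773 / 3.966 = 1.960.
This matches z(97.5%) = 1.960.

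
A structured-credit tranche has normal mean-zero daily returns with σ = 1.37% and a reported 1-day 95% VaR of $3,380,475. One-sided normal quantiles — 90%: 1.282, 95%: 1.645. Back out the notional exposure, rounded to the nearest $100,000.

$150,000,000

VaR as a fraction of value: z·σ = 1.645 × 1.37% = 2.25365%.
Position = $3,380,475 / 0.0225365 = $150,000,000.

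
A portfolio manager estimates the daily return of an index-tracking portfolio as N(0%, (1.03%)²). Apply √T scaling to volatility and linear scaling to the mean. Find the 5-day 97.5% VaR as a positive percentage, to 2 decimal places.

At 97.5%, z = 1.960.
σ_{5d} = 1.03% × √5 = 2.303%.
VaR = 1.960 × 2.303% = 4.514%.

4.51%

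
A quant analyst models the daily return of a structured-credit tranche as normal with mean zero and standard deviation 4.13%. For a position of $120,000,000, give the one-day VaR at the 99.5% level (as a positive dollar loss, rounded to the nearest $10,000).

At 99.5% one-sided, z = 2.576.
VaR = z·σ = 2.576 × 4.13% = 10.639%.
On $120,000,000: 0.10639 × $120,000,000 = $12,766,800.

$12,770,000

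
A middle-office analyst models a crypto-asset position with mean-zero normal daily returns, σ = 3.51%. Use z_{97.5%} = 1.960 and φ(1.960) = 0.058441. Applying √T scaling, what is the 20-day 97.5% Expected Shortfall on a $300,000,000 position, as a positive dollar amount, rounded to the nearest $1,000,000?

$110,000,000

σ_{20d} = 3.51% × √20 = 15.697%.
ES multiplier = φ(z)/(1−α) = 0.058441/0.025 = 2.338.
ES = 15.697% × 2.338 = 36.700%; on $300,000,000: $110,100,000.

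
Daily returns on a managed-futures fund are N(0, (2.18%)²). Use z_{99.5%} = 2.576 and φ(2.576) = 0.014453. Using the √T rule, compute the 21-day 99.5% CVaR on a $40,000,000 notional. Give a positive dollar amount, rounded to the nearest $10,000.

σ_{21d} = 2.18% × √21 = 9.990%.
ES multiplier = φ(z)/(1−α) = 0.014453/0.005 = 2.891.
ES = 9.990% × 2.891 = 28.881%; on $40,000,000: $11,552,400.

$11,550,000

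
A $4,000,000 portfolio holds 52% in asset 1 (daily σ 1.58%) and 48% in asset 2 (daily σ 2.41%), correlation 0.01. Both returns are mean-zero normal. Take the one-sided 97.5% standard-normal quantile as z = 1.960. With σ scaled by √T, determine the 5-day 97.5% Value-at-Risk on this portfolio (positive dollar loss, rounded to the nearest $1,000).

σ_p = √(0.52²·1.58² + 0.48²·2.41² + 2·0.01·0.52·0.48·1.58·2.41) = 1.426%.
σ_{5d} = 1.426% × √5 = 3.189%.
VaR = 1.960 × 3.189% = 6.250%; on $4,000,000 that is $250,000.

$250,000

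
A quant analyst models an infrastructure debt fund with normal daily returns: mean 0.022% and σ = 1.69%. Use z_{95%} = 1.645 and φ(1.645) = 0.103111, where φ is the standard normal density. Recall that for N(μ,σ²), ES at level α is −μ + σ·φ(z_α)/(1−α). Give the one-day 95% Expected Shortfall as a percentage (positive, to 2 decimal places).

Tail multiplier: φ(z)/(1−α) = 0.103111 / 0.05 = 2.062.
ES = −(0.022%) + 1.69% × 2.062 = 3.463%.

3.46%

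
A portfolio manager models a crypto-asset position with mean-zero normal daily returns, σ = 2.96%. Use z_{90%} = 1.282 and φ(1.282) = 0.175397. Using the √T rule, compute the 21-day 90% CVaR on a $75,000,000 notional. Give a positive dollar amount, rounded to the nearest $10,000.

$17,840,000

σ_{21d} = 2.96% × √21 = 13.564%.
ES multiplier = φ(z)/(1−α) = 0.175397/0.1 = 1.754.
ES = 13.564% × 1.754 = 23.791%; on $75,000,000: $17,843,250.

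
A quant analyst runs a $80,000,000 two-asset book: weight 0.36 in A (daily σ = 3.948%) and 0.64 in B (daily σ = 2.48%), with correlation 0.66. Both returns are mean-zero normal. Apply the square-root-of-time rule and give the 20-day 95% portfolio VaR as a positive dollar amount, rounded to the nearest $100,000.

σ_p = √(0.36²·3.948² + 0.64²·2.48² + 2·0.66·0.36·0.64·3.948·2.48) = 2.742%.
σ_{20d} = 2.742% × √20 = 12.263%.
z(95%) = 1.645.
VaR = 1.645 × 12.263% = 20.173%; on $80,000,000 that is $16,138,400.

$16,100,000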